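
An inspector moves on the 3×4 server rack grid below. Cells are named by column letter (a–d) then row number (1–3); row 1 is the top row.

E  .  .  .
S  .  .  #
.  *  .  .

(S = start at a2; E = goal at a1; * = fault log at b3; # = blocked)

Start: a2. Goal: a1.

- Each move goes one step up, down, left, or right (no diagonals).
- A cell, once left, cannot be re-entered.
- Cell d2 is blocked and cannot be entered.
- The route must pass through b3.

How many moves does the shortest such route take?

5

Any route passes through b3 somewhere between a2 and a1. Summing Manhattan distances along the two legs (a2 → b3 → a1) gives a lower bound of 2 + 3 = 5 moves.
A route of 5 moves achieves this: a2 → a3 → b3 → b2 → b1 → a1.
Since 5 matches the lower bound, it is optimal.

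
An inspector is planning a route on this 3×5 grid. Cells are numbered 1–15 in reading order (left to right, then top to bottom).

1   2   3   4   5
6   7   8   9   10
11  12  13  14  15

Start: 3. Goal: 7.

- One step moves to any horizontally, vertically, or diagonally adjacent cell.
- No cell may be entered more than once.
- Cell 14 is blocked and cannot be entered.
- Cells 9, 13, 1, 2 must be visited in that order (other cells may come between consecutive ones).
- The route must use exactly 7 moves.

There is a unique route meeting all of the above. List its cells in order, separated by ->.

The waypoints must appear in the order 9, 13, 1, 2, with no cell reused.
Route from 3: down-right 1 to 9, down-left 1 to 13, left 1 to 12, up-left 1 to 6, up 1 to 1, right 1 to 2, down 1 to 7 — 7 moves in all.
Check: order respected (9 at step 1, 13 at step 2, 1 at step 5, 2 at step 6); 7 moves as required.

3 -> 9 -> 13 -> 12 -> 6 -> 1 -> 2 -> 7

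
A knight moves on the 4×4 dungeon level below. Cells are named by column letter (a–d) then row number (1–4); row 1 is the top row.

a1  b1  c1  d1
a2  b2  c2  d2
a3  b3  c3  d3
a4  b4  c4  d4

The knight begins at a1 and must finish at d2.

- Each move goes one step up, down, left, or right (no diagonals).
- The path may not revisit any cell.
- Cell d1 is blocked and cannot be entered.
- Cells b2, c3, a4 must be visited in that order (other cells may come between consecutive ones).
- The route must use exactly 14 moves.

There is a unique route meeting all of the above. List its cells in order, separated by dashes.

a1 - a2 - b2 - b1 - c1 - c2 - c3 - b3 - a3 - a4 - b4 - c4 - d4 - d3 - d2

The waypoints must appear in the order b2, c3, a4, with no cell reused.
Route from a1: down 1 to a2, right 1 to b2, up 1 to b1, right 1 to c1, down 2 to c3, left 2 to a3, down 1 to a4, right 3 to d4, up 2 to d2 — 14 moves in all.
Check: order respected (b2 at step 2, c3 at step 6, a4 at step 9); 14 moves as required.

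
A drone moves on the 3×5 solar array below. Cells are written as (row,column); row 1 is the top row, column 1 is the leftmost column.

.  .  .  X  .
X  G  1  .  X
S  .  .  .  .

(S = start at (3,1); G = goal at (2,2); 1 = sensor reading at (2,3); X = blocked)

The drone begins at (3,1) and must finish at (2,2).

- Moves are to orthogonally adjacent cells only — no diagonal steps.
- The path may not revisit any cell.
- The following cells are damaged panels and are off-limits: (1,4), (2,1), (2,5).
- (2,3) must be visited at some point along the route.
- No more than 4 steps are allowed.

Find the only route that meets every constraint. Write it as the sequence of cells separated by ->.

(3,1) -> (3,2) -> (3,3) -> (2,3) -> (2,2)

Any route must reach (2,3) and still end at (2,2) within 4 moves, so the order of the required stops is forced.
Route from (3,1): right 2 to (3,3), up 1 to (2,3), left 1 to (2,2) — 4 moves in all.
Check: all required cells visited; 4 ≤ 4 moves.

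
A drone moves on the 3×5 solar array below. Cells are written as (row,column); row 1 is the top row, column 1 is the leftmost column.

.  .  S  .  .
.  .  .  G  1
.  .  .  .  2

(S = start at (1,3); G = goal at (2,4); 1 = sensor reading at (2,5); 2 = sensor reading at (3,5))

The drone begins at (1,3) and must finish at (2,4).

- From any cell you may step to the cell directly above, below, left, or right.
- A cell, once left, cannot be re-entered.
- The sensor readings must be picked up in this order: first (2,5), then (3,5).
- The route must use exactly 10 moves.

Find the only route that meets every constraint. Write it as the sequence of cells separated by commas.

The waypoints must appear in the order (2,5), (3,5), with no cell reused.
Route from (1,3): 2× right (reaching (1,5)), 2× down (reaching (3,5)), 3× left (reaching (3,2)), up to (2,2), 2× right (reaching (2,4)) — 10 moves in all.
Check: order respected (1 at step 3, 2 at step 4); 10 moves as required.

(1,3), (1,4), (1,5), (2,5), (3,5), (3,4), (3,3), (3,2), (2,2), (2,3), (2,4)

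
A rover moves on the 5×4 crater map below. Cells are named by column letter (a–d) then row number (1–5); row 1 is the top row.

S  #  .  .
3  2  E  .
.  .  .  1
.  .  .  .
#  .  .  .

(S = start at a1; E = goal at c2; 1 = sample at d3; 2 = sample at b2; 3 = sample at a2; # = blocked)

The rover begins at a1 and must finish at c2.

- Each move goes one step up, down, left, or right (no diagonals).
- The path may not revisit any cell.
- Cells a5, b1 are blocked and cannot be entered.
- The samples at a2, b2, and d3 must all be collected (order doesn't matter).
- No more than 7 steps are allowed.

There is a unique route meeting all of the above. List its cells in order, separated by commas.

The budget equals the shortest possible length, so every move has to be on a shortest route through the required cells.
Route from a1: down to a2, right to b2, down to b3, 2× right (reaching d3), up to d2, left to c2 — 7 moves in all.
Check: all required cells visited; 7 ≤ 7 moves.

a1, a2, b2, b3, c3, d3, d2, c2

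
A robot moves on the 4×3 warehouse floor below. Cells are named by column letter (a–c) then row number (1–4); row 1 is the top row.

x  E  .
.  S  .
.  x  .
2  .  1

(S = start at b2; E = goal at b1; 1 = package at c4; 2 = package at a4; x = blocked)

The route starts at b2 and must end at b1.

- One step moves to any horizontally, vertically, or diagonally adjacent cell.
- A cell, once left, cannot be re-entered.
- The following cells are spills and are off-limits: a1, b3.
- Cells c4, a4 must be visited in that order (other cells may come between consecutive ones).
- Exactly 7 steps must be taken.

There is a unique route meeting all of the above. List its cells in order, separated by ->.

The waypoints must appear in the order c4, a4, with no cell reused.
Route from b2: down-right to c3, down to c4, 2× left (reaching a4), 2× up (reaching a2), up-right to b1 — 7 moves in all.
Check: order respected (1 at step 2, 2 at step 4); 7 moves as required.

b2 -> c3 -> c4 -> b4 -> a4 -> a3 -> a2 -> b1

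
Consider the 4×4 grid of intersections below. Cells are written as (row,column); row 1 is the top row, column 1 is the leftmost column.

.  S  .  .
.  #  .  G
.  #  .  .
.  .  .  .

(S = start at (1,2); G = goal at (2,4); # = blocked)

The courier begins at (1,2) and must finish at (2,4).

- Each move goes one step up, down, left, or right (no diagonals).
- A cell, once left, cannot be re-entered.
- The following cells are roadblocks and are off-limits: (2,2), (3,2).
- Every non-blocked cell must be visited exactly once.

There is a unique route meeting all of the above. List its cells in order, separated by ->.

(1,2) -> (1,1) -> (2,1) -> (3,1) -> (4,1) -> (4,2) -> (4,3) -> (4,4) -> (3,4) -> (3,3) -> (2,3) -> (1,3) -> (1,4) -> (2,4)

Need to visit all 14 open cells exactly once, starting at (1,2) and ending at (2,4).
Cell (4,4) has only two open neighbours ((3,4) and (4,3)), so the path must pass straight through it: one of those is the cell it's entered from and the other is where it exits.
Route from (1,2): left 1 to (1,1), down 3 to (4,1), right 3 to (4,4), up 1 to (3,4), left 1 to (3,3), up 2 to (1,3), right 1 to (1,4), down 1 to (2,4) — 13 moves in all.
Check: all 14 open cells covered.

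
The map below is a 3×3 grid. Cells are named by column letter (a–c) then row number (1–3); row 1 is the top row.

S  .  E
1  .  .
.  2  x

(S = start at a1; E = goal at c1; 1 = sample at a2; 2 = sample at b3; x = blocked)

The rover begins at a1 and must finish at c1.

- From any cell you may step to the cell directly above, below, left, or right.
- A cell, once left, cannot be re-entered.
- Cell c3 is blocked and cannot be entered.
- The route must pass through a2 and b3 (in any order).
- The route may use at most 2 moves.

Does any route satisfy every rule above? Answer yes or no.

no

Even ignoring the no-revisit rule, getting from a1 to c1, taking the cheapest ordering a1 → a2 → b3 → c1 needs at least 1 + 2 + 3 = 6 moves (Manhattan distance per leg), which exceeds the 2-move limit.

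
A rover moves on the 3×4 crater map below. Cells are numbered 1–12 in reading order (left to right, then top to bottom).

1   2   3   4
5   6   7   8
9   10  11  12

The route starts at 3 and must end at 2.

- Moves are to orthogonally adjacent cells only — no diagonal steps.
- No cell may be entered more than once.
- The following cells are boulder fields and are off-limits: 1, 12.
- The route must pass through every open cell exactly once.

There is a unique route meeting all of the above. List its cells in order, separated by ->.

Need to visit all 10 open cells exactly once, starting at 3 and ending at 2.
Cell 11 has only two open neighbours (7 and 10), so the path must pass straight through it: one of those is the cell it's entered from and the other is where it exits.
Route from 3: right to 4, down to 8, left to 7, down to 11, 2× left (reaching 9), up to 5, right to 6, up to 2 — 9 moves in all.
Check: all 10 open cells covered.

3 -> 4 -> 8 -> 7 -> 11 -> 10 -> 9 -> 5 -> 6 -> 2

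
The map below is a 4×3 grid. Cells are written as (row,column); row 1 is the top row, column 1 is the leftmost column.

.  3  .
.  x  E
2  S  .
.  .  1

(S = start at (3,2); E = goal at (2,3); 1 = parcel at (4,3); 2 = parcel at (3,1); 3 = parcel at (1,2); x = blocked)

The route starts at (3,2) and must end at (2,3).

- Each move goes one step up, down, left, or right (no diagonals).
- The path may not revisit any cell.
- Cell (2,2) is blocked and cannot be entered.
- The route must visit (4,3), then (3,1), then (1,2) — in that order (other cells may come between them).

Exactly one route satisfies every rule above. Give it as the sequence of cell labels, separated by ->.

The waypoints must appear in the order (4,3), (3,1), (1,2), with no cell reused.
Route from (3,2): right to (3,3), down to (4,3), 2× left (reaching (4,1)), 3× up (reaching (1,1)), 2× right (reaching (1,3)), down to (2,3) — 10 moves in all.
Check: order respected (1 at step 2, 2 at step 5, 3 at step 8).

(3,2) -> (3,3) -> (4,3) -> (4,2) -> (4,1) -> (3,1) -> (2,1) -> (1,1) -> (1,2) -> (1,3) -> (2,3)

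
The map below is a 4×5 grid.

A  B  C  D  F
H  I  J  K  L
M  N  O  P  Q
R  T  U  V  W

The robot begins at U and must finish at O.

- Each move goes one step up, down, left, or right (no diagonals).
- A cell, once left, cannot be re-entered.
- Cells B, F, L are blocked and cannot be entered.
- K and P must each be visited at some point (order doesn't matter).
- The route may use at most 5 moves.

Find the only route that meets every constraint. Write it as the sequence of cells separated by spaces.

The budget equals the shortest possible length, so every move has to be on a shortest route through the required cells.
Route from U: right to V, 2× up (reaching K), left to J, down to O — 5 moves in all.
Check: all required cells visited; 5 ≤ 5 moves.

U V P K J O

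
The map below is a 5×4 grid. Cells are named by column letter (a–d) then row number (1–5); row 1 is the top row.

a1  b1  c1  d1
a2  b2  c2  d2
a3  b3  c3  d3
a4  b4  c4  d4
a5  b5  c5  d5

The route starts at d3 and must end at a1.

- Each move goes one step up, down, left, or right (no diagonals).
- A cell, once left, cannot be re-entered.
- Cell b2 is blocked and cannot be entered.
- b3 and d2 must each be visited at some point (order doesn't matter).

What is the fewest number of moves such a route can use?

Any route passes through b3 and d2 in some order between d3 and a1. Summing Manhattan distances along each leg and taking the cheapest ordering (d3 → d2 → b3 → a1) gives a lower bound of 1 + 3 + 3 = 7 moves.
A route of 7 moves achieves this: d3 → d2 → c2 → c3 → b3 → a3 → a2 → a1.
Since 7 matches the lower bound, it is optimal.

7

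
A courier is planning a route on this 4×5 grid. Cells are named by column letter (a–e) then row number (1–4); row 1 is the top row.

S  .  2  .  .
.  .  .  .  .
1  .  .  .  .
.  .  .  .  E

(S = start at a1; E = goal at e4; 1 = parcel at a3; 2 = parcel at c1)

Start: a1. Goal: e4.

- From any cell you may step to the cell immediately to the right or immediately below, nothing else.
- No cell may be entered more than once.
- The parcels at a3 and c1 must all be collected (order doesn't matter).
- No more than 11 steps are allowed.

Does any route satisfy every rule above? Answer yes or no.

no

a3 is below but to the left of c1: going c1 → a3 would need a leftward move and a3 → c1 an upward move, so no right/down-only route can visit both required cells.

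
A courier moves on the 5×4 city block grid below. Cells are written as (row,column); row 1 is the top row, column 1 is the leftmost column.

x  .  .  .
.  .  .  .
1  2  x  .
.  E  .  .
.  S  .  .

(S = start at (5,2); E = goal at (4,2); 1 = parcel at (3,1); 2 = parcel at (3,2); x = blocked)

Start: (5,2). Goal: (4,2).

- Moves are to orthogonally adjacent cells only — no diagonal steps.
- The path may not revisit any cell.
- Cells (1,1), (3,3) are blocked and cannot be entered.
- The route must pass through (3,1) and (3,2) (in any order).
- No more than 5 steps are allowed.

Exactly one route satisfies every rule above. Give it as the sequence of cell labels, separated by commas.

(5,2), (5,1), (4,1), (3,1), (3,2), (4,2)

The budget equals the shortest possible length, so every move has to be on a shortest route through the required cells.
Route from (5,2): left to (5,1), 2× up (reaching (3,1)), right to (3,2), down to (4,2) — 5 moves in all.
Check: all required cells visited; 5 ≤ 5 moves.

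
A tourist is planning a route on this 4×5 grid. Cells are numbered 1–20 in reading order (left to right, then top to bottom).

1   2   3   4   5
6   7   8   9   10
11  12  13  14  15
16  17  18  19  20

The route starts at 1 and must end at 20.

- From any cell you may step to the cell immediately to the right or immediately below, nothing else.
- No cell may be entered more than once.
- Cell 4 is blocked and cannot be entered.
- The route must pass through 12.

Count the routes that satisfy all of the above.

A right/down-only route from 1 to 20 makes exactly 3 down-moves and 4 right-moves in some order.
With no other constraints that would be C(7,3) = 35 routes.
Split at 12 and multiply the segment counts (each segment already excludes blocked cells): 1→12: 3; 12→20: 4; product = 12.
That gives 12 routes.

12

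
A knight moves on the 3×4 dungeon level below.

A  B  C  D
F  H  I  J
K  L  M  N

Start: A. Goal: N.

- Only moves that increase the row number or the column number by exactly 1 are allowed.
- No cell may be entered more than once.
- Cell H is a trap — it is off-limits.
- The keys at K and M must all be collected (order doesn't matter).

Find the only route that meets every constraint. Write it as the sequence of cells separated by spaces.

Moves only go right or down, so the column and row indices never decrease.
Route from A: 2× down (reaching K), 3× right (reaching N) — 5 moves in all.
Check: all required cells visited.

A F K L M N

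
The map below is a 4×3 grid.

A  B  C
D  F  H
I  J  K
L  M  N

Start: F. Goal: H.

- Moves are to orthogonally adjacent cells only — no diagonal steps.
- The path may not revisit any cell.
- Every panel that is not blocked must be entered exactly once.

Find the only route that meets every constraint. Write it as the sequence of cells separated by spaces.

Need to visit all 12 open cells exactly once, starting at F and ending at H.
Route from F: down to J, right to K, down to N, 2× left (reaching L), 3× up (reaching A), 2× right (reaching C), down to H — 11 moves in all.
Check: all 12 open cells covered.

F J K N M L I D A B C H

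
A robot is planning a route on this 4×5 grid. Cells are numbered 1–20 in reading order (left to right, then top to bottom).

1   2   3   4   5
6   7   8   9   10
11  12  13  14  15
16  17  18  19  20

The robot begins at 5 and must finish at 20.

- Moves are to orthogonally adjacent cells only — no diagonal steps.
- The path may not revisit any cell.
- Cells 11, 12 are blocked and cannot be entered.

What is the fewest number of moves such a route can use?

3

The Manhattan distance from 5 to 20 is |1−4| + |5−5| = 3, so at least 3 moves are needed.
A route of 3 moves achieves this: 5 → 10 → 15 → 20.
Since 3 matches the lower bound, it is optimal.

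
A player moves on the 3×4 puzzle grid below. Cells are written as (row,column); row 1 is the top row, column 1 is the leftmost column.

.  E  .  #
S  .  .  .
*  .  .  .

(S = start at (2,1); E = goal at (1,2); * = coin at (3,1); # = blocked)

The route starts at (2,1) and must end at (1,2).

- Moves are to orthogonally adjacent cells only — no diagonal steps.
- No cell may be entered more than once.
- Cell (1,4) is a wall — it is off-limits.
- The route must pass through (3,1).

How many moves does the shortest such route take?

4

Any route passes through (3,1) somewhere between (2,1) and (1,2). Summing Manhattan distances along the two legs ((2,1) → (3,1) → (1,2)) gives a lower bound of 1 + 3 = 4 moves.
A route of 4 moves achieves this: (2,1) → (3,1) → (3,2) → (2,2) → (1,2).
Since 4 matches the lower bound, it is optimal.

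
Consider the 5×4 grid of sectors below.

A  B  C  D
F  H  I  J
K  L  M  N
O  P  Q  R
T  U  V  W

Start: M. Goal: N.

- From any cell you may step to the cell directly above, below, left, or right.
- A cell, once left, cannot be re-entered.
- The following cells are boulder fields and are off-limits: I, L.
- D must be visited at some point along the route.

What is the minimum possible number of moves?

Any route passes through D somewhere between M and N. Summing Manhattan distances along the two legs (M → D → N) gives a lower bound of 3 + 2 = 5 moves.
The shortest route satisfying every rule uses 11 moves: M → Q → P → O → K → F → A → B → C → D → J → N.
The no-revisit rule (legs can't share cells) pushes the minimum above the 5-move bound; an exhaustive check rules out every length from 5 to 10 (on a 4-connected grid the length of any start-to-goal walk has the same parity as the Manhattan bound, so only lengths 5, 7, 9, … need checking), leaving 11 as the minimum.

11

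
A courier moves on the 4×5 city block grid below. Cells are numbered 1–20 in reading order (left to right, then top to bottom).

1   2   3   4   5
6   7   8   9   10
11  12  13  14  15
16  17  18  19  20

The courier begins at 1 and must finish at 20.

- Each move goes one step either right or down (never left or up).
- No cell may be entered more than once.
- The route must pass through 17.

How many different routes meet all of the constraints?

4

A right/down-only route from 1 to 20 makes exactly 3 down-moves and 4 right-moves in some order.
With no other constraints that would be C(7,3) = 35 routes.
Split at 17 and multiply the segment counts: 1→17: 4; 17→20: 1; product = 4.
That gives 4 routes.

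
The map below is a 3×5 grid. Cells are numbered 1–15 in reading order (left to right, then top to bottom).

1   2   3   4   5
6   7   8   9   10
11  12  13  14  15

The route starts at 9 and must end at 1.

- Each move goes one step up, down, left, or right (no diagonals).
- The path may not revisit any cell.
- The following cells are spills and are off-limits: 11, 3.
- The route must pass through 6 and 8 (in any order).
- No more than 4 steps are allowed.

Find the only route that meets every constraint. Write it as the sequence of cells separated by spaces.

The 4-move cap with required stops at 6, 8 leaves no slack for detours.
Route from 9: 3× left (reaching 6), up to 1 — 4 moves in all.
Check: all required cells visited; 4 ≤ 4 moves.

9 8 7 6 1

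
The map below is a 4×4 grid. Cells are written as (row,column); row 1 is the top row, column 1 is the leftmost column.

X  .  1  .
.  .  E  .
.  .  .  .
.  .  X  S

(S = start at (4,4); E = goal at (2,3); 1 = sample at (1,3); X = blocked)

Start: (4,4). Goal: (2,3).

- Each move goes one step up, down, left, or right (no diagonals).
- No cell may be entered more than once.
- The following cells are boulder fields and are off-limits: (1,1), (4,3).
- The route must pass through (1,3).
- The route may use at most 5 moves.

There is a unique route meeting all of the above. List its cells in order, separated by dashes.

Any route must reach (1,3) and still end at (2,3) within 5 moves, so the order of the required stops is forced.
Route from (4,4): up 3 to (1,4), left 1 to (1,3), down 1 to (2,3) — 5 moves in all.
Check: all required cells visited; 5 ≤ 5 moves.

(4,4) - (3,4) - (2,4) - (1,4) - (1,3) - (2,3)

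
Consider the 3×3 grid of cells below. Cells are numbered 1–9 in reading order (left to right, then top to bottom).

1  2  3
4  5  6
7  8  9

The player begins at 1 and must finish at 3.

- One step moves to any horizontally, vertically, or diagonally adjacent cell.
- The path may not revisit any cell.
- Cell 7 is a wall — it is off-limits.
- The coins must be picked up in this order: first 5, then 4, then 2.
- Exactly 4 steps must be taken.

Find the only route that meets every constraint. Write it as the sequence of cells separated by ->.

The waypoints must appear in the order 5, 4, 2, with no cell reused.
Route from 1: down-right to 5, left to 4, up-right to 2, right to 3 — 4 moves in all.
Check: order respected (5 at step 1, 4 at step 2, 2 at step 3); 4 moves as required.

1 -> 5 -> 4 -> 2 -> 3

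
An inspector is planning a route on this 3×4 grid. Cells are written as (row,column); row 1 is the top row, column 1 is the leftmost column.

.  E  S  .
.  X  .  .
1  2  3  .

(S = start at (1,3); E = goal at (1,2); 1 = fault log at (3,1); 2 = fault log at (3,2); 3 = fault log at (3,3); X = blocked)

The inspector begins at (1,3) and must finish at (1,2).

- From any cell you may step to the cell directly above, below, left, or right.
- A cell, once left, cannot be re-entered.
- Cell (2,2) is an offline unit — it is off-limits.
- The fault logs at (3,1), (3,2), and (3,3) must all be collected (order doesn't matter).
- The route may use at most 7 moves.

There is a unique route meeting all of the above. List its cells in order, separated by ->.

(1,3) -> (2,3) -> (3,3) -> (3,2) -> (3,1) -> (2,1) -> (1,1) -> (1,2)

The budget equals the shortest possible length, so every move has to be on a shortest route through the required cells.
Route from (1,3): 2× down (reaching (3,3)), 2× left (reaching (3,1)), 2× up (reaching (1,1)), right to (1,2) — 7 moves in all.
Check: all required cells visited; 7 ≤ 7 moves.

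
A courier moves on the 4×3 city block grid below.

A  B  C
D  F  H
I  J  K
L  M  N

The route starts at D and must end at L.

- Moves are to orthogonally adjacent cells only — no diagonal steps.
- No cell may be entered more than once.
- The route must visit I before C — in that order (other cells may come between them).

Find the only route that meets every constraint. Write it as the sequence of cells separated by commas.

D, I, J, F, B, C, H, K, N, M, L

The waypoints must appear in the order I, C, with no cell reused.
Route from D: down 1 to I, right 1 to J, up 2 to B, right 1 to C, down 3 to N, left 2 to L — 10 moves in all.
Check: order respected (I at step 1, C at step 5).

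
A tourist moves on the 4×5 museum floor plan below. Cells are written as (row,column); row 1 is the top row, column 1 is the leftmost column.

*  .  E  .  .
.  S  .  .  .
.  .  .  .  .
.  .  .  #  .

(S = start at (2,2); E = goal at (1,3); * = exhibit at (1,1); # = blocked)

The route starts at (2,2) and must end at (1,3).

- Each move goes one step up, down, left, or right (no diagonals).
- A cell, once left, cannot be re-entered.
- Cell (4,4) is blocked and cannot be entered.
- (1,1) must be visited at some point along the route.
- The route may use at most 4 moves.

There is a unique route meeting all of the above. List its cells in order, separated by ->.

Any route must reach (1,1) and still end at (1,3) within 4 moves, so the order of the required stops is forced.
Route from (2,2): left 1 to (2,1), up 1 to (1,1), right 2 to (1,3) — 4 moves in all.
Check: all required cells visited; 4 ≤ 4 moves.

(2,2) -> (2,1) -> (1,1) -> (1,2) -> (1,3)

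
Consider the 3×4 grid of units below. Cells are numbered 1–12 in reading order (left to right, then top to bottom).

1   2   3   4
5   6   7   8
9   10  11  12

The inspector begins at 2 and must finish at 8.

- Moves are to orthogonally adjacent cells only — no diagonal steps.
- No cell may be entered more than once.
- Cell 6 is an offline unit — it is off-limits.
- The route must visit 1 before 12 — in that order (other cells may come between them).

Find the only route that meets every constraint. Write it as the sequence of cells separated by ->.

The waypoints must appear in the order 1, 12, with no cell reused.
Route from 2: left 1 to 1, down 2 to 9, right 3 to 12, up 1 to 8 — 7 moves in all.
Check: order respected (1 at step 1, 12 at step 6).

2 -> 1 -> 5 -> 9 -> 10 -> 11 -> 12 -> 8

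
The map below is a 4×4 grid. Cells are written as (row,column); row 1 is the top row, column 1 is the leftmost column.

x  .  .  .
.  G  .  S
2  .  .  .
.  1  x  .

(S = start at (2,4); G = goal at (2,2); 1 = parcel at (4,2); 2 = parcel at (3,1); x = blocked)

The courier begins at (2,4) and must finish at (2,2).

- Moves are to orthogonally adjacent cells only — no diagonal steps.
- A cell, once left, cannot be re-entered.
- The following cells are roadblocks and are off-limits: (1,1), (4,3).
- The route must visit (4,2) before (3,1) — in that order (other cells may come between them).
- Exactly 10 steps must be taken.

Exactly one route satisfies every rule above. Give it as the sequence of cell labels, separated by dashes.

The waypoints must appear in the order (4,2), (3,1), with no cell reused.
Route from (2,4): up 1 to (1,4), left 1 to (1,3), down 2 to (3,3), left 1 to (3,2), down 1 to (4,2), left 1 to (4,1), up 2 to (2,1), right 1 to (2,2) — 10 moves in all.
Check: order respected (1 at step 6, 2 at step 8); 10 moves as required.

(2,4) - (1,4) - (1,3) - (2,3) - (3,3) - (3,2) - (4,2) - (4,1) - (3,1) - (2,1) - (2,2)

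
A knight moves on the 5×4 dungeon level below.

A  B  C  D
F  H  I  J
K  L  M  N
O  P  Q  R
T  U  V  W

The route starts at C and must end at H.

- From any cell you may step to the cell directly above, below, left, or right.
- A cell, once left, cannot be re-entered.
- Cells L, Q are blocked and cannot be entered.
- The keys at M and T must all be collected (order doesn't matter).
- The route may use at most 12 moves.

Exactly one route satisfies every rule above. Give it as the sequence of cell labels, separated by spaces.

The 12-move cap with required stops at M, T leaves no slack for detours.
Route from C: 2× down (reaching M), right to N, 2× down (reaching W), 3× left (reaching T), 3× up (reaching F), right to H — 12 moves in all.
Check: all required cells visited; 12 ≤ 12 moves.

C I M N R W V U T O K F H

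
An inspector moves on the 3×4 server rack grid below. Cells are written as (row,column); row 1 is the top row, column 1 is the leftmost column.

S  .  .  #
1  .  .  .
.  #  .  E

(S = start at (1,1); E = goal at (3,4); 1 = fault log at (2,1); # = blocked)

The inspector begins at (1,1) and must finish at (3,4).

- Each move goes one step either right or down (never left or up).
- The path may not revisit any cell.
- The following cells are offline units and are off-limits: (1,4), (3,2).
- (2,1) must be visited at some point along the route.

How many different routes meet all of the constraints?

2

A right/down-only route from (1,1) to (3,4) makes exactly 2 down-moves and 3 right-moves in some order.
With no other constraints that would be C(5,2) = 10 routes.
Split at (2,1) and multiply the segment counts (each segment already excludes blocked cells): (1,1)→(2,1): 1; (2,1)→(3,4): 2; product = 2.
That gives 2 routes.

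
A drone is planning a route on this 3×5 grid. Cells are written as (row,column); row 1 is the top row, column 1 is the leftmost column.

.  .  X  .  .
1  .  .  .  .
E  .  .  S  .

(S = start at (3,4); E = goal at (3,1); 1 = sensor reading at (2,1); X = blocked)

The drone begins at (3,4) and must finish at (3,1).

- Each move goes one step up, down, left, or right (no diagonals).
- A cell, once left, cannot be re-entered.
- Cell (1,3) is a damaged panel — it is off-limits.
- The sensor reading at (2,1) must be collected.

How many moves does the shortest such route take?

5

Any route passes through (2,1) somewhere between (3,4) and (3,1). Summing Manhattan distances along the two legs ((3,4) → (2,1) → (3,1)) gives a lower bound of 4 + 1 = 5 moves.
A route of 5 moves achieves this: (3,4) → (2,4) → (2,3) → (2,2) → (2,1) → (3,1).
Since 5 matches the lower bound, it is optimal.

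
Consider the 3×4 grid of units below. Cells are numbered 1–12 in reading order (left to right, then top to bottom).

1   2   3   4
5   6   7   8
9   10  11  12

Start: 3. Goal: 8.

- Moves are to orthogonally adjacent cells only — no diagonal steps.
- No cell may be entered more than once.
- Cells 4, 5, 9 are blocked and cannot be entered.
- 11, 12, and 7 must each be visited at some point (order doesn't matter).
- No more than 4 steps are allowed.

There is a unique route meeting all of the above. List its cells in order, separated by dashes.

Any route must reach 11, 12, and 7 and still end at 8 within 4 moves, so the order of the required stops is forced.
Route from 3: down 2 to 11, right 1 to 12, up 1 to 8 — 4 moves in all.
Check: all required cells visited; 4 ≤ 4 moves.

3 - 7 - 11 - 12 - 8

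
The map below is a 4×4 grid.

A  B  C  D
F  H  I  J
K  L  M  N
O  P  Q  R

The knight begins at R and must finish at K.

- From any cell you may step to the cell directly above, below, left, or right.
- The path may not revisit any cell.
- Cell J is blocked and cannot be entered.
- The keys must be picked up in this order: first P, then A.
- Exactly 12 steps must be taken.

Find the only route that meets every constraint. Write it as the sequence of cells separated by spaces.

R N M Q P L H I C B A F K

The waypoints must appear in the order P, A, with no cell reused.
Route from R: up 1 to N, left 1 to M, down 1 to Q, left 1 to P, up 2 to H, right 1 to I, up 1 to C, left 2 to A, down 2 to K — 12 moves in all.
Check: order respected (P at step 4, A at step 10); 12 moves as required.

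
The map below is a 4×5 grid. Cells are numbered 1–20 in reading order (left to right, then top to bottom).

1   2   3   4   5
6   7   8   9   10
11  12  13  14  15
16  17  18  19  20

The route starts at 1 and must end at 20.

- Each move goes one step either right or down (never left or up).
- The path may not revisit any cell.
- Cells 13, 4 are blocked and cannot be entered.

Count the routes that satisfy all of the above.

A right/down-only route from 1 to 20 makes exactly 3 down-moves and 4 right-moves in some order.
With no other constraints that would be C(7,3) = 35 routes.
Subtract routes through each blocked cell (inclusion–exclusion for overlaps): − through 4: 4 − through 13: 18 → 13.
That gives 13 routes.

13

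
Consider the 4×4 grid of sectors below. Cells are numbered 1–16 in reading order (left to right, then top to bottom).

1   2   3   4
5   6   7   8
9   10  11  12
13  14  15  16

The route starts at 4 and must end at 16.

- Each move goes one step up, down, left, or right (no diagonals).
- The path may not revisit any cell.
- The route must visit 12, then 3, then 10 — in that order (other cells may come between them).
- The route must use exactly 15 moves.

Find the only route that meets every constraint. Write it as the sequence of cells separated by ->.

4 -> 8 -> 12 -> 11 -> 7 -> 3 -> 2 -> 1 -> 5 -> 6 -> 10 -> 9 -> 13 -> 14 -> 15 -> 16

The waypoints must appear in the order 12, 3, 10, with no cell reused.
Route from 4: down 2 to 12, left 1 to 11, up 2 to 3, left 2 to 1, down 1 to 5, right 1 to 6, down 1 to 10, left 1 to 9, down 1 to 13, right 3 to 16 — 15 moves in all.
Check: order respected (12 at step 2, 3 at step 5, 10 at step 10); 15 moves as required.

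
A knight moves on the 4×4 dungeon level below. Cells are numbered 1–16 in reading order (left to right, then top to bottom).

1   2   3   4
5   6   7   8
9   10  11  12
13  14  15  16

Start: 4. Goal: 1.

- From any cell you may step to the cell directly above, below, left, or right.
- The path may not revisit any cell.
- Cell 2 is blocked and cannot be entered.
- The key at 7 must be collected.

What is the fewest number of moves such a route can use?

5

Any route passes through 7 somewhere between 4 and 1. Summing Manhattan distances along the two legs (4 → 7 → 1) gives a lower bound of 2 + 3 = 5 moves.
A route of 5 moves achieves this: 4 → 8 → 7 → 6 → 5 → 1.
Since 5 matches the lower bound, it is optimal.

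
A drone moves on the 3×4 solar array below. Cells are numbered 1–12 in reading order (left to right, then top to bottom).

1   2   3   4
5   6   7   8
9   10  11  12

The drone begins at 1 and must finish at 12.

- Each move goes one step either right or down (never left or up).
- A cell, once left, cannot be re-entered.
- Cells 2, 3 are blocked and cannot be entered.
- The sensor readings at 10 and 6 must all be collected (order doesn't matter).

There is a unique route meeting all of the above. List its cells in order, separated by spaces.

1 5 6 10 11 12

Moves only go right or down, so the column and row indices never decrease.
Route from 1: down 1 to 5, right 1 to 6, down 1 to 10, right 2 to 12 — 5 moves in all.
Check: all required cells visited.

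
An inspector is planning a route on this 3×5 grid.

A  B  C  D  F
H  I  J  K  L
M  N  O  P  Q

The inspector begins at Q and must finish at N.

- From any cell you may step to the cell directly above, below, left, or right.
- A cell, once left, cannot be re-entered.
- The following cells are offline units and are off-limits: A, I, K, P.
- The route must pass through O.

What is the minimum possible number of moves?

7

Any route passes through O somewhere between Q and N. Summing Manhattan distances along the two legs (Q → O → N) gives a lower bound of 2 + 1 = 3 moves.
That bound ignores the blocked cells. Measuring each leg by the fewest moves that actually steer around them (Q→O: 6; O→N: 1) raises the lower bound to 7.
A route of 7 moves exists: Q → L → F → D → C → J → O → N.
Since 7 matches that lower bound, it is optimal.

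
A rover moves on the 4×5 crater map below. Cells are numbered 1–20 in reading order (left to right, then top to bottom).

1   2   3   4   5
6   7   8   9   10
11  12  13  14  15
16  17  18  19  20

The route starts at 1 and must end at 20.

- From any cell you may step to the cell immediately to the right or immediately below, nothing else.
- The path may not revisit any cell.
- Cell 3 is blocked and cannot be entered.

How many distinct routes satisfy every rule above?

25

A right/down-only route from 1 to 20 makes exactly 3 down-moves and 4 right-moves in some order.
With no other constraints that would be C(7,3) = 35 routes.
Subtract routes through each blocked cell (inclusion–exclusion for overlaps): − through 3: 10 → 25.
That gives 25 routes.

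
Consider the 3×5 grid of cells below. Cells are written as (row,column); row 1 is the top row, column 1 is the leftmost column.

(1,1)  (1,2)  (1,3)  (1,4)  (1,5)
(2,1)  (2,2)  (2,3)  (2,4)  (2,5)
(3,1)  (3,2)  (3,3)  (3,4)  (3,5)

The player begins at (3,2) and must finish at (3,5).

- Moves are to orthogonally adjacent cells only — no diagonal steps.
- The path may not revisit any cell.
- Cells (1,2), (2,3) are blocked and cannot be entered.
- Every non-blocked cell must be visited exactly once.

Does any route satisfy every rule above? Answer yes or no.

no

Cell (1,1) has only one open neighbour but is neither the start nor the goal, so a Hamiltonian route would have to both enter and leave it through the same neighbour — impossible without revisiting.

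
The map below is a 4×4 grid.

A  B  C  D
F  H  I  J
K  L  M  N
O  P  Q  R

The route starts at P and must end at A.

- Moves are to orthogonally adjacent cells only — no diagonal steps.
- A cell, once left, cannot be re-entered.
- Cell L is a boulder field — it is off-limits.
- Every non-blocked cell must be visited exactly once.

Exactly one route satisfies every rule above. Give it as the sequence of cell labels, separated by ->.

Need to visit all 15 open cells exactly once, starting at P and ending at A.
Cell D has only two open neighbours (J and C), so the path must pass straight through it: one of those is the cell it's entered from and the other is where it exits.
Route from P: left to O, 2× up (reaching F), 2× right (reaching I), 2× down (reaching Q), right to R, 3× up (reaching D), 3× left (reaching A) — 14 moves in all.
Check: all 15 open cells covered.

P -> O -> K -> F -> H -> I -> M -> Q -> R -> N -> J -> D -> C -> B -> A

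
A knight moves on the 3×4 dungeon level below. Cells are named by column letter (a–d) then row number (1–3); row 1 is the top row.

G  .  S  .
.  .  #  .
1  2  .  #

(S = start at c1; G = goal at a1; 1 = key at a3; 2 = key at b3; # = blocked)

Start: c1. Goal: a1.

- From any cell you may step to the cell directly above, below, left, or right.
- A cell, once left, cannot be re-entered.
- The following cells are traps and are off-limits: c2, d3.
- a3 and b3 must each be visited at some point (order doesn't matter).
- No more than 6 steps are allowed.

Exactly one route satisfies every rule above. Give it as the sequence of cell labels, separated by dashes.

The 6-move cap with required stops at a3, b3 leaves no slack for detours.
Route from c1: left to b1, 2× down (reaching b3), left to a3, 2× up (reaching a1) — 6 moves in all.
Check: all required cells visited; 6 ≤ 6 moves.

c1 - b1 - b2 - b3 - a3 - a2 - a1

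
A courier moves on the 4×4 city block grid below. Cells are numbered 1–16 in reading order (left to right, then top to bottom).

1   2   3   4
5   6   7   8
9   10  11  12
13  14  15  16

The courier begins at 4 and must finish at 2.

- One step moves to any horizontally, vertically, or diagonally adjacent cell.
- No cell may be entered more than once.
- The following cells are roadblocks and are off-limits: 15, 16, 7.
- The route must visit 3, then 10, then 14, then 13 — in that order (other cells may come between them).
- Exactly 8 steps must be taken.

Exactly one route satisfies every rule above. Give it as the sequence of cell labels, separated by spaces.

4 3 6 10 14 13 9 5 2

The waypoints must appear in the order 3, 10, 14, 13, with no cell reused.
Route from 4: left 1 to 3, down-left 1 to 6, down 2 to 14, left 1 to 13, up 2 to 5, up-right 1 to 2 — 8 moves in all.
Check: order respected (3 at step 1, 10 at step 3, 14 at step 4, 13 at step 5); 8 moves as required.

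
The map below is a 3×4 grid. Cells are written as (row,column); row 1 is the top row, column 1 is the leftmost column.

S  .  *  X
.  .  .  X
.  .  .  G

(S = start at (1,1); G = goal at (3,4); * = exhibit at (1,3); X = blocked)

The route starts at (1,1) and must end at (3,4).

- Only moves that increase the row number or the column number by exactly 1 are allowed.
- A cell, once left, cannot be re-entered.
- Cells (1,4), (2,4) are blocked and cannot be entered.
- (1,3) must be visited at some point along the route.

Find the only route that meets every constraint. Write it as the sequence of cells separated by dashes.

(1,1) - (1,2) - (1,3) - (2,3) - (3,3) - (3,4)

Moves only go right or down, so the column and row indices never decrease.
Route from (1,1): 2× right (reaching (1,3)), 2× down (reaching (3,3)), right to (3,4) — 5 moves in all.
Check: all required cells visited.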